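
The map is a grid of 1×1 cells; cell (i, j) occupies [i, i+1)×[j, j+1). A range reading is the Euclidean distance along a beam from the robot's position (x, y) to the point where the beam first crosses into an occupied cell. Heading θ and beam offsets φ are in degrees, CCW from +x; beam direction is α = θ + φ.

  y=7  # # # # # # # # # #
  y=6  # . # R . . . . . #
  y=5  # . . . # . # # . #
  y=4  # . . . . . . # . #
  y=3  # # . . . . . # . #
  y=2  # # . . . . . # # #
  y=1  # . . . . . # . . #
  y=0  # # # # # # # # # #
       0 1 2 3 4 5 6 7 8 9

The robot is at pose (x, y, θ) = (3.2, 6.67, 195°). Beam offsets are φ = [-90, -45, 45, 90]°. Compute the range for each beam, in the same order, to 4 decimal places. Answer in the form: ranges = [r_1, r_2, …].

beam 1: φ=-90°, α=105°
  d=(-0.2588,0.9659)  start (3,6)  tX=0.7727 tY=0.3416  stride 1/|dx|=3.8637 1/|dy|=1.0353
    cross y-line → (3,7), t=0.3416 (wall)
  → r_1 = 0.3416
beam 2: φ=-45°, α=150°
  d=(-0.8660,0.5000)  start (3,6)  tX=0.2309 tY=0.6600  stride 1/|dx|=1.1547 1/|dy|=2.0000
    cross x-line → (2,6), t=0.2309 (wall)
  → r_2 = 0.2309
beam 3: φ=45°, α=240°
  d=(-0.5000,-0.8660)  start (3,6)  tX=0.4000 tY=0.7736  stride 1/|dx|=2.0000 1/|dy|=1.1547
    cross x-line → (2,6), t=0.4000 (wall)
  → r_3 = 0.4000
beam 4: φ=90°, α=285°
  d=(0.2588,-0.9659)  start (3,6)  tX=3.0910 tY=0.6936  stride 1/|dx|=3.8637 1/|dy|=1.0353
    cross y-line → (3,5), t=0.6936
    cross y-line → (3,4), t=1.7289
    cross y-line → (3,3), t=2.7642
    cross x-line → (4,3), t=3.0910
    cross y-line → (4,2), t=3.7995
    cross y-line → (4,1), t=4.8347
    cross y-line → (4,0), t=5.8700 (wall)
  → r_4 = 5.8700

ranges = [0.3416, 0.2309, 0.4000, 5.8700]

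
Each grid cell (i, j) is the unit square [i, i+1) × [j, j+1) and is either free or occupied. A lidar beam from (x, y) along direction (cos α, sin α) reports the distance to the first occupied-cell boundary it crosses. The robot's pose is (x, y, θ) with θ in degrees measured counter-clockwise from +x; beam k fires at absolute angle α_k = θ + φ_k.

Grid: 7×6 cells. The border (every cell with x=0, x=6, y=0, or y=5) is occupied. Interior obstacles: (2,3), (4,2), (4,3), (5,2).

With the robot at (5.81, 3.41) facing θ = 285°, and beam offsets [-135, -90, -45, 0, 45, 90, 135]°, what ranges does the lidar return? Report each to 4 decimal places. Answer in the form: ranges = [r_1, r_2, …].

ranges = [0.9353, 0.8386, 0.4734, 0.4245, 0.2194, 0.1967, 0.3800]

beam 1: φ=-135°, α=150°
  direction (-0.8660, 0.5000); cell (5,3); t to first gridline: x 0.9353, y 1.1800 (then +1.1547 / +2.0000)
    (4,3) via x @ 0.9353  # hit
  → r_1 = 0.9353
beam 2: φ=-90°, α=195°
  direction (-0.9659, -0.2588); cell (5,3); t to first gridline: x 0.8386, y 1.5841 (then +1.0353 / +3.8637)
    (4,3) via x @ 0.8386  # hit
  → r_2 = 0.8386
beam 3: φ=-45°, α=240°
  direction (-0.5000, -0.8660); cell (5,3); t to first gridline: x 1.6200, y 0.4734 (then +2.0000 / +1.1547)
    (5,2) via y @ 0.4734  # hit
  → r_3 = 0.4734
beam 4: φ=0°, α=285°
  direction (0.2588, -0.9659); cell (5,3); t to first gridline: x 0.7341, y 0.4245 (then +3.8637 / +1.0353)
    (5,2) via y @ 0.4245  # hit
  → r_4 = 0.4245
beam 5: φ=45°, α=330°
  direction (0.8660, -0.5000); cell (5,3); t to first gridline: x 0.2194, y 0.8200 (then +1.1547 / +2.0000)
    (6,3) via x @ 0.2194  # hit
  → r_5 = 0.2194
beam 6: φ=90°, α=15°
  direction (0.9659, 0.2588); cell (5,3); t to first gridline: x 0.1967, y 2.2796 (then +1.0353 / +3.8637)
    (6,3) via x @ 0.1967  # hit
  → r_6 = 0.1967
beam 7: φ=135°, α=60°
  direction (0.5000, 0.8660); cell (5,3); t to first gridline: x 0.3800, y 0.6813 (then +2.0000 / +1.1547)
    (6,3) via x @ 0.3800  # hit
  → r_7 = 0.3800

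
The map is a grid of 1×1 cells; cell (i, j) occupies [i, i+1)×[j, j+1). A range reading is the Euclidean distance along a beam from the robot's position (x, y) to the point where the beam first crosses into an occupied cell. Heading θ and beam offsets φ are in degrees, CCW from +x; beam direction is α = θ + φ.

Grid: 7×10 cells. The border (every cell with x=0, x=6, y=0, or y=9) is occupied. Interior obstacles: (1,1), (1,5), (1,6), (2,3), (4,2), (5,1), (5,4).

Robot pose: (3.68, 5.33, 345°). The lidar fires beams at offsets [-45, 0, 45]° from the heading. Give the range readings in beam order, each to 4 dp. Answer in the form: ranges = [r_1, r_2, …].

ranges = [3.8452, 1.3666, 2.6789]

beam 1: φ=-45°, α=300°
  d=(0.5000,-0.8660)  start (3,5)  tX=0.6400 tY=0.3811  stride 1/|dx|=2.0000 1/|dy|=1.1547
    cross y-line → (3,4), t=0.3811
    cross x-line → (4,4), t=0.6400
    cross y-line → (4,3), t=1.5358
    cross x-line → (5,3), t=2.6400
    cross y-line → (5,2), t=2.6905
    cross y-line → (5,1), t=3.8452 (wall)
  → r_1 = 3.8452
beam 2: φ=0°, α=345°
  d=(0.9659,-0.2588)  start (3,5)  tX=0.3313 tY=1.2750  stride 1/|dx|=1.0353 1/|dy|=3.8637
    cross x-line → (4,5), t=0.3313
    cross y-line → (4,4), t=1.2750
    cross x-line → (5,4), t=1.3666 (wall)
  → r_2 = 1.3666
beam 3: φ=45°, α=30°
  d=(0.8660,0.5000)  start (3,5)  tX=0.3695 tY=1.3400  stride 1/|dx|=1.1547 1/|dy|=2.0000
    cross x-line → (4,5), t=0.3695
    cross y-line → (4,6), t=1.3400
    cross x-line → (5,6), t=1.5242
    cross x-line → (6,6), t=2.6789 (wall)
  → r_3 = 2.6789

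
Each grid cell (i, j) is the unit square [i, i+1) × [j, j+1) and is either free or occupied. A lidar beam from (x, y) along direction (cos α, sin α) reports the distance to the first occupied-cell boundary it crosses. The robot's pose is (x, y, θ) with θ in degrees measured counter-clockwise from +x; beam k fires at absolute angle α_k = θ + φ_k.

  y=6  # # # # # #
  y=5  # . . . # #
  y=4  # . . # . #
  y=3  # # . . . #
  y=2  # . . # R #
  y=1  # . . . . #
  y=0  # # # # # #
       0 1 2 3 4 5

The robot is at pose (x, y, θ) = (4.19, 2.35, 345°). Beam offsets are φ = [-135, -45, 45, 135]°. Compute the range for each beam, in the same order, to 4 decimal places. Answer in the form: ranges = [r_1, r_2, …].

ranges = [0.2194, 1.5588, 0.9353, 0.3800]

beam 1: φ=-135°, α=210°
  d=(-0.8660,-0.5000)  start (4,2)  tX=0.2194 tY=0.7000  stride 1/|dx|=1.1547 1/|dy|=2.0000
    cross x-line → (3,2), t=0.2194 (wall)
  → r_1 = 0.2194
beam 2: φ=-45°, α=300°
  d=(0.5000,-0.8660)  start (4,2)  tX=1.6200 tY=0.4041  stride 1/|dx|=2.0000 1/|dy|=1.1547
    cross y-line → (4,1), t=0.4041
    cross y-line → (4,0), t=1.5588 (wall)
  → r_2 = 1.5588
beam 3: φ=45°, α=30°
  d=(0.8660,0.5000)  start (4,2)  tX=0.9353 tY=1.3000  stride 1/|dx|=1.1547 1/|dy|=2.0000
    cross x-line → (5,2), t=0.9353 (wall)
  → r_3 = 0.9353
beam 4: φ=135°, α=120°
  d=(-0.5000,0.8660)  start (4,2)  tX=0.3800 tY=0.7506  stride 1/|dx|=2.0000 1/|dy|=1.1547
    cross x-line → (3,2), t=0.3800 (wall)
  → r_4 = 0.3800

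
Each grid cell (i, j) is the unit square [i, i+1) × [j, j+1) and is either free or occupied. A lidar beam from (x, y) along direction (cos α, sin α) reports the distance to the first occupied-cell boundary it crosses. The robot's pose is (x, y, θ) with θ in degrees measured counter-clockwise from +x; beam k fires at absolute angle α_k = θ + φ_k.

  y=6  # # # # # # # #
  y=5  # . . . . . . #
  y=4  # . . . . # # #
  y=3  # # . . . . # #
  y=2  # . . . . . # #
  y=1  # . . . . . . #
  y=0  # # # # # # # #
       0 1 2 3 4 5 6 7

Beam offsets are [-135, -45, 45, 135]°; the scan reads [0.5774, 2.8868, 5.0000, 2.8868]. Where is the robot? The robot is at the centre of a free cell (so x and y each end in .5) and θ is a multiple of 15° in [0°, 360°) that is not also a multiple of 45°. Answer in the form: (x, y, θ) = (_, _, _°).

(x, y, θ) = (2.5, 3.5, 285°)

The pose lattice has 25·16 = 400 candidates. Test each by forward raycasting.
  (6.5, 1.5, 255°): beam 2 = 1.0000 ≠ 2.8868 ✗
  (3.5, 1.5, 285°): beam 1 = 2.8868 ≠ 0.5774 ✗
  (3.5, 5.5, 165°): beam 1 = 1.0000 ≠ 0.5774 ✗
  …
  (2.5, 3.5, 285°): r_1=0.5774, r_2=2.8868, r_3=5.0000, r_4=2.8868 — all match ✓
Unique over the lattice → pose = (2.5, 3.5, 285°).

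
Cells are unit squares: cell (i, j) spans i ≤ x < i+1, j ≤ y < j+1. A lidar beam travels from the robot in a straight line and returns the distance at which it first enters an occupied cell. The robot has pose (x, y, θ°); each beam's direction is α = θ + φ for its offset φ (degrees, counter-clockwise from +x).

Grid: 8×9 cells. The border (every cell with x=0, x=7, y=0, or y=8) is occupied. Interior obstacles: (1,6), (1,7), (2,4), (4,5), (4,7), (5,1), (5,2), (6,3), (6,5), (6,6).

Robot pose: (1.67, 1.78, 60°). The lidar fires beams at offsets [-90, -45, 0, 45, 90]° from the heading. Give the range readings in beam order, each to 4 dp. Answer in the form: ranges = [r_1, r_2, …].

beam 1: φ=-90°, α=330°
  cosα=0.8660 sinα=-0.5000 | (1,1) | tMaxX 0.3811 tMaxY 1.5600 | tΔX 1.1547 tΔY 2.0000
    t=0.3811 [x] (2,1)
    t=1.5358 [x] (3,1)
    t=1.5600 [y] (3,0) — stop
  → r_1 = 1.5600
beam 2: φ=-45°, α=15°
  cosα=0.9659 sinα=0.2588 | (1,1) | tMaxX 0.3416 tMaxY 0.8500 | tΔX 1.0353 tΔY 3.8637
    t=0.3416 [x] (2,1)
    t=0.8500 [y] (2,2)
    t=1.3769 [x] (3,2)
    t=2.4122 [x] (4,2)
    t=3.4475 [x] (5,2) — stop
  → r_2 = 3.4475
beam 3: φ=0°, α=60°
  cosα=0.5000 sinα=0.8660 | (1,1) | tMaxX 0.6600 tMaxY 0.2540 | tΔX 2.0000 tΔY 1.1547
    t=0.2540 [y] (1,2)
    t=0.6600 [x] (2,2)
    t=1.4087 [y] (2,3)
    t=2.5634 [y] (2,4) — stop
  → r_3 = 2.5634
beam 4: φ=45°, α=105°
  cosα=-0.2588 sinα=0.9659 | (1,1) | tMaxX 2.5887 tMaxY 0.2278 | tΔX 3.8637 tΔY 1.0353
    t=0.2278 [y] (1,2)
    t=1.2630 [y] (1,3)
    t=2.2983 [y] (1,4)
    t=2.5887 [x] (0,4) — stop
  → r_4 = 2.5887
beam 5: φ=90°, α=150°
  cosα=-0.8660 sinα=0.5000 | (1,1) | tMaxX 0.7736 tMaxY 0.4400 | tΔX 1.1547 tΔY 2.0000
    t=0.4400 [y] (1,2)
    t=0.7736 [x] (0,2) — stop
  → r_5 = 0.7736

ranges = [1.5600, 3.4475, 2.5634, 2.5887, 0.7736]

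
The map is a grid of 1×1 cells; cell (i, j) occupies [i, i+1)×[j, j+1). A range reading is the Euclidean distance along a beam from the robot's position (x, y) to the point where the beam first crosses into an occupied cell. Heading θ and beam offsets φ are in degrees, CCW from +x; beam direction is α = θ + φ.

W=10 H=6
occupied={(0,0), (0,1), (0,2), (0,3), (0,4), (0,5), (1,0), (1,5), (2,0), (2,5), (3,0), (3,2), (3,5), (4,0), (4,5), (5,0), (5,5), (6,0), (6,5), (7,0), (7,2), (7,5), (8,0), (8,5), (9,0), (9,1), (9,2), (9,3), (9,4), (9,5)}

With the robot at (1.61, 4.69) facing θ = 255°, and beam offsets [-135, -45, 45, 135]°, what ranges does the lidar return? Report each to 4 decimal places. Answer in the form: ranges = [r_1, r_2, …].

beam 1: φ=-135°, α=120°
  dir = (cos 120°, sin 120°) = (-0.5000, 0.8660); from cell (1,4)
  next x-line at t=1.2200, next y-line at t=0.3580; Δt_x=2.0000, Δt_y=1.1547
    y: enter (1,5) at t=0.3580 ← occupied
  → r_1 = 0.3580
beam 2: φ=-45°, α=210°
  dir = (cos 210°, sin 210°) = (-0.8660, -0.5000); from cell (1,4)
  next x-line at t=0.7044, next y-line at t=1.3800; Δt_x=1.1547, Δt_y=2.0000
    x: enter (0,4) at t=0.7044 ← occupied
  → r_2 = 0.7044
beam 3: φ=45°, α=300°
  dir = (cos 300°, sin 300°) = (0.5000, -0.8660); from cell (1,4)
  next x-line at t=0.7800, next y-line at t=0.7967; Δt_x=2.0000, Δt_y=1.1547
    x: enter (2,4) at t=0.7800
    y: enter (2,3) at t=0.7967
    y: enter (2,2) at t=1.9514
    x: enter (3,2) at t=2.7800 ← occupied
  → r_3 = 2.7800
beam 4: φ=135°, α=30°
  dir = (cos 30°, sin 30°) = (0.8660, 0.5000); from cell (1,4)
  next x-line at t=0.4503, next y-line at t=0.6200; Δt_x=1.1547, Δt_y=2.0000
    x: enter (2,4) at t=0.4503
    y: enter (2,5) at t=0.6200 ← occupied
  → r_4 = 0.6200

ranges = [0.3580, 0.7044, 2.7800, 0.6200]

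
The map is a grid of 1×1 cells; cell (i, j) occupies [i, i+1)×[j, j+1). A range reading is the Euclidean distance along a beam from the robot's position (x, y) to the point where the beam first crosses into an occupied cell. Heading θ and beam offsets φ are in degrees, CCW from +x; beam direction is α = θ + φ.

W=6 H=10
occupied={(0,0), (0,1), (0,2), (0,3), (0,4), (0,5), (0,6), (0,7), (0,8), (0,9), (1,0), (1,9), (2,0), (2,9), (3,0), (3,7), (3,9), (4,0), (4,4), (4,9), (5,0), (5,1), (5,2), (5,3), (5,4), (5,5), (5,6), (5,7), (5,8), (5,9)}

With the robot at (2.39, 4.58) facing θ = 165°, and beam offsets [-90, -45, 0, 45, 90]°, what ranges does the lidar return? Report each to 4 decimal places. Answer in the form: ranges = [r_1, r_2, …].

ranges = [2.5054, 2.7800, 1.4390, 1.6050, 3.7063]

beam 1: φ=-90°, α=75°
  d=(0.2588,0.9659)  start (2,4)  tX=2.3569 tY=0.4348  stride 1/|dx|=3.8637 1/|dy|=1.0353
    cross y-line → (2,5), t=0.4348
    cross y-line → (2,6), t=1.4701
    cross x-line → (3,6), t=2.3569
    cross y-line → (3,7), t=2.5054 (wall)
  → r_1 = 2.5054
beam 2: φ=-45°, α=120°
  d=(-0.5000,0.8660)  start (2,4)  tX=0.7800 tY=0.4850  stride 1/|dx|=2.0000 1/|dy|=1.1547
    cross y-line → (2,5), t=0.4850
    cross x-line → (1,5), t=0.7800
    cross y-line → (1,6), t=1.6397
    cross x-line → (0,6), t=2.7800 (wall)
  → r_2 = 2.7800
beam 3: φ=0°, α=165°
  d=(-0.9659,0.2588)  start (2,4)  tX=0.4038 tY=1.6228  stride 1/|dx|=1.0353 1/|dy|=3.8637
    cross x-line → (1,4), t=0.4038
    cross x-line → (0,4), t=1.4390 (wall)
  → r_3 = 1.4390
beam 4: φ=45°, α=210°
  d=(-0.8660,-0.5000)  start (2,4)  tX=0.4503 tY=1.1600  stride 1/|dx|=1.1547 1/|dy|=2.0000
    cross x-line → (1,4), t=0.4503
    cross y-line → (1,3), t=1.1600
    cross x-line → (0,3), t=1.6050 (wall)
  → r_4 = 1.6050
beam 5: φ=90°, α=255°
  d=(-0.2588,-0.9659)  start (2,4)  tX=1.5068 tY=0.6005  stride 1/|dx|=3.8637 1/|dy|=1.0353
    cross y-line → (2,3), t=0.6005
    cross x-line → (1,3), t=1.5068
    cross y-line → (1,2), t=1.6357
    cross y-line → (1,1), t=2.6710
    cross y-line → (1,0), t=3.7063 (wall)
  → r_5 = 3.7063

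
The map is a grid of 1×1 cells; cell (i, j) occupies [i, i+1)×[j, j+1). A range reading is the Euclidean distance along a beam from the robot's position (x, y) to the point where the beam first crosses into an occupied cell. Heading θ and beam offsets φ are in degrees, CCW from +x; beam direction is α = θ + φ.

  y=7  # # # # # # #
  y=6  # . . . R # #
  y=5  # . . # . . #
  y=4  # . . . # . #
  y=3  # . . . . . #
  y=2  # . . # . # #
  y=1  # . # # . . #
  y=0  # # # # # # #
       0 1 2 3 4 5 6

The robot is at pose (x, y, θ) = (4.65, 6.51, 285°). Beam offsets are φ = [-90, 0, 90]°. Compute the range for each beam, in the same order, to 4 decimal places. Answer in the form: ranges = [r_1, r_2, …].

beam 1: φ=-90°, α=195°
  dir = (cos 195°, sin 195°) = (-0.9659, -0.2588); from cell (4,6)
  next x-line at t=0.6729, next y-line at t=1.9705; Δt_x=1.0353, Δt_y=3.8637
    x: enter (3,6) at t=0.6729
    x: enter (2,6) at t=1.7082
    y: enter (2,5) at t=1.9705
    x: enter (1,5) at t=2.7435
    x: enter (0,5) at t=3.7788 ← occupied
  → r_1 = 3.7788
beam 2: φ=0°, α=285°
  dir = (cos 285°, sin 285°) = (0.2588, -0.9659); from cell (4,6)
  next x-line at t=1.3523, next y-line at t=0.5280; Δt_x=3.8637, Δt_y=1.0353
    y: enter (4,5) at t=0.5280
    x: enter (5,5) at t=1.3523
    y: enter (5,4) at t=1.5633
    y: enter (5,3) at t=2.5985
    y: enter (5,2) at t=3.6338 ← occupied
  → r_2 = 3.6338
beam 3: φ=90°, α=15°
  dir = (cos 15°, sin 15°) = (0.9659, 0.2588); from cell (4,6)
  next x-line at t=0.3623, next y-line at t=1.8932; Δt_x=1.0353, Δt_y=3.8637
    x: enter (5,6) at t=0.3623 ← occupied
  → r_3 = 0.3623

ranges = [3.7788, 3.6338, 0.3623]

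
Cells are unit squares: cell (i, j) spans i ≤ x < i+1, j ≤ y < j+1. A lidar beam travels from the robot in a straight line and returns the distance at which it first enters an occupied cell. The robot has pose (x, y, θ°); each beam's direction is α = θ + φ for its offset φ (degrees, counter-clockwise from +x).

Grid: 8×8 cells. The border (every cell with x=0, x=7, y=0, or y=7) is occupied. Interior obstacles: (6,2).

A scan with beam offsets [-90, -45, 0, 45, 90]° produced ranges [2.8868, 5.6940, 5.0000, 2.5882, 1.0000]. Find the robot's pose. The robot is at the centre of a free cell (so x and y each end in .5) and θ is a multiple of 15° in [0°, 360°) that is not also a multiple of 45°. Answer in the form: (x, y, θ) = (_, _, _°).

Candidates: 35 free-cell centres × 16 headings = 560 poses. Raycast each; keep the one whose scan matches to 4 dp.
  (1.5, 6.5, 60°): beam 1 = 6.3509 ≠ 2.8868 ✗
  (6.5, 5.5, 330°): beam 1 = 5.1962 ≠ 2.8868 ✗
  (3.5, 5.5, 285°): beam 1 = 2.5882 ≠ 2.8868 ✗
  (2.5, 5.5, 210°): beam 1 = 1.7321 ≠ 2.8868 ✗
  …
  (3.5, 1.5, 120°): r_1=2.8868, r_2=5.6940, r_3=5.0000, r_4=2.5882, r_5=1.0000 — all match ✓
No second candidate reproduces the full scan.

(x, y, θ) = (3.5, 1.5, 120°)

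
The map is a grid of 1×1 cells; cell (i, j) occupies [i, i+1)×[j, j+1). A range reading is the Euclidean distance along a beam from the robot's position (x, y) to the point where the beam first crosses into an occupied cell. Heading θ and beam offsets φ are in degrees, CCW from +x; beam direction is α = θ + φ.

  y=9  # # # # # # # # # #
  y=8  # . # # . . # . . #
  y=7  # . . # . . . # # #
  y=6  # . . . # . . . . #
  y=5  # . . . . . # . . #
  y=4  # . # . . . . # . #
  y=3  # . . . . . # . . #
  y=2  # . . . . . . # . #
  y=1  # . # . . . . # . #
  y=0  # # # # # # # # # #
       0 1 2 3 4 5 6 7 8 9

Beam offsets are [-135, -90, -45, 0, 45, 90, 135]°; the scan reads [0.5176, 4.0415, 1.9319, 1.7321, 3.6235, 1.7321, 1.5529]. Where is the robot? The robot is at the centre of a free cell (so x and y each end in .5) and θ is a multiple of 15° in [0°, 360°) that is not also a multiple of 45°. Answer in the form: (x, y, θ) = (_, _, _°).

The pose lattice has 50·16 = 800 candidates. Test each by forward raycasting.
  (7.5, 6.5, 210°): beam 2 = 0.5774 ≠ 4.0415 ✗
  (1.5, 7.5, 345°): beam 1 = 0.5774 ≠ 0.5176 ✗
  (4.5, 7.5, 75°): beam 1 = 0.5774 ≠ 0.5176 ✗
  …
  (2.5, 5.5, 60°): r_1=0.5176, r_2=4.0415, r_3=1.9319, r_4=1.7321, r_5=3.6235, r_6=1.7321, r_7=1.5529 — all match ✓
No second candidate reproduces the full scan.

(x, y, θ) = (2.5, 5.5, 60°)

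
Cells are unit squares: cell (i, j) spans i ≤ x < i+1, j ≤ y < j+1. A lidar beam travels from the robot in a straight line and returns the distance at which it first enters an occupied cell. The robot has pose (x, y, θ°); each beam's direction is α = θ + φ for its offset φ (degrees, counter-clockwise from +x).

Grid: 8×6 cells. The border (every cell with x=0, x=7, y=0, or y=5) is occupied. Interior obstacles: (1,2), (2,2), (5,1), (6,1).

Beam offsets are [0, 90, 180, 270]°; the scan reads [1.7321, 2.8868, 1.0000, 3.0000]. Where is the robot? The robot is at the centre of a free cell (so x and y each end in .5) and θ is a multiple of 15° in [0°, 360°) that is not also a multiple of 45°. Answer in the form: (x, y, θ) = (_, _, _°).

The pose lattice has 20·16 = 320 candidates. Test each by forward raycasting.
  (5.5, 3.5, 195°): beam 1 = 2.5882 ≠ 1.7321 ✗
  (5.5, 3.5, 150°): beam 1 = 3.0000 ≠ 1.7321 ✗
  (6.5, 4.5, 330°): beam 1 = 0.5774 ≠ 1.7321 ✗
  …
  (3.5, 3.5, 60°): r_1=1.7321, r_2=2.8868, r_3=1.0000, r_4=3.0000 — all match ✓
No second candidate reproduces the full scan.

(x, y, θ) = (3.5, 3.5, 60°)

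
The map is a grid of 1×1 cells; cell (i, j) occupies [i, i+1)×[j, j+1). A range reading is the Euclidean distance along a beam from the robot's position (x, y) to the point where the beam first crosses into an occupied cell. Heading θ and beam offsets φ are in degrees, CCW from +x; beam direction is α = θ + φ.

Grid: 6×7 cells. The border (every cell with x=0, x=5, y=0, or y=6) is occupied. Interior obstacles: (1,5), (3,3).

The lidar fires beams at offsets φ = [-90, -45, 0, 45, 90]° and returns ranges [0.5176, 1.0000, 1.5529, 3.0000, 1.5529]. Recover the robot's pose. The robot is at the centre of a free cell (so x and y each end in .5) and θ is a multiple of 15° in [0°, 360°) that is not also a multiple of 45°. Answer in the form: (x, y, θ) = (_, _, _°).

(x, y, θ) = (3.5, 1.5, 15°)

Candidates: 18 free-cell centres × 16 headings = 288 poses. Raycast each; keep the one whose scan matches to 4 dp.
  (2.5, 4.5, 15°): beam 1 = 3.6235 ≠ 0.5176 ✗
  (2.5, 2.5, 75°): beam 1 = 2.5882 ≠ 0.5176 ✗
  (4.5, 1.5, 240°): beam 1 = 4.0415 ≠ 0.5176 ✗
  (4.5, 1.5, 285°): beam 1 = 1.9319 ≠ 0.5176 ✗
  …
  (3.5, 1.5, 15°): r_1=0.5176, r_2=1.0000, r_3=1.5529, r_4=3.0000, r_5=1.5529 — all match ✓
Only this pose fits every beam.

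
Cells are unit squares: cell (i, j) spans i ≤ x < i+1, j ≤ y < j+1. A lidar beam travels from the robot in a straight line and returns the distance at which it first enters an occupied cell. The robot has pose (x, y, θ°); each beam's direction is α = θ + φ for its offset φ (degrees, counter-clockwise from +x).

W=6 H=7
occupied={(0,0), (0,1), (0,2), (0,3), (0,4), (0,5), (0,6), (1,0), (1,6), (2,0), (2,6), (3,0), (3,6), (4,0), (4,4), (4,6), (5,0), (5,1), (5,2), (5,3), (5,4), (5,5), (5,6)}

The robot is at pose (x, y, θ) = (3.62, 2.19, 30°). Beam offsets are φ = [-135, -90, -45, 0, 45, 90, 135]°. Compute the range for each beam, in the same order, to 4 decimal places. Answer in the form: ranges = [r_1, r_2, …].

beam 1: φ=-135°, α=255°
  dir = (cos 255°, sin 255°) = (-0.2588, -0.9659); from cell (3,2)
  next x-line at t=2.3955, next y-line at t=0.1967; Δt_x=3.8637, Δt_y=1.0353
    y: enter (3,1) at t=0.1967
    y: enter (3,0) at t=1.2320 ← occupied
  → r_1 = 1.2320
beam 2: φ=-90°, α=300°
  dir = (cos 300°, sin 300°) = (0.5000, -0.8660); from cell (3,2)
  next x-line at t=0.7600, next y-line at t=0.2194; Δt_x=2.0000, Δt_y=1.1547
    y: enter (3,1) at t=0.2194
    x: enter (4,1) at t=0.7600
    y: enter (4,0) at t=1.3741 ← occupied
  → r_2 = 1.3741
beam 3: φ=-45°, α=345°
  dir = (cos 345°, sin 345°) = (0.9659, -0.2588); from cell (3,2)
  next x-line at t=0.3934, next y-line at t=0.7341; Δt_x=1.0353, Δt_y=3.8637
    x: enter (4,2) at t=0.3934
    y: enter (4,1) at t=0.7341
    x: enter (5,1) at t=1.4287 ← occupied
  → r_3 = 1.4287
beam 4: φ=0°, α=30°
  dir = (cos 30°, sin 30°) = (0.8660, 0.5000); from cell (3,2)
  next x-line at t=0.4388, next y-line at t=1.6200; Δt_x=1.1547, Δt_y=2.0000
    x: enter (4,2) at t=0.4388
    x: enter (5,2) at t=1.5935 ← occupied
  → r_4 = 1.5935
beam 5: φ=45°, α=75°
  dir = (cos 75°, sin 75°) = (0.2588, 0.9659); from cell (3,2)
  next x-line at t=1.4682, next y-line at t=0.8386; Δt_x=3.8637, Δt_y=1.0353
    y: enter (3,3) at t=0.8386
    x: enter (4,3) at t=1.4682
    y: enter (4,4) at t=1.8738 ← occupied
  → r_5 = 1.8738
beam 6: φ=90°, α=120°
  dir = (cos 120°, sin 120°) = (-0.5000, 0.8660); from cell (3,2)
  next x-line at t=1.2400, next y-line at t=0.9353; Δt_x=2.0000, Δt_y=1.1547
    y: enter (3,3) at t=0.9353
    x: enter (2,3) at t=1.2400
    y: enter (2,4) at t=2.0900
    x: enter (1,4) at t=3.2400
    y: enter (1,5) at t=3.2447
    y: enter (1,6) at t=4.3994 ← occupied
  → r_6 = 4.3994
beam 7: φ=135°, α=165°
  dir = (cos 165°, sin 165°) = (-0.9659, 0.2588); from cell (3,2)
  next x-line at t=0.6419, next y-line at t=3.1296; Δt_x=1.0353, Δt_y=3.8637
    x: enter (2,2) at t=0.6419
    x: enter (1,2) at t=1.6771
    x: enter (0,2) at t=2.7124 ← occupied
  → r_7 = 2.7124

ranges = [1.2320, 1.3741, 1.4287, 1.5935, 1.8738, 4.3994, 2.7124]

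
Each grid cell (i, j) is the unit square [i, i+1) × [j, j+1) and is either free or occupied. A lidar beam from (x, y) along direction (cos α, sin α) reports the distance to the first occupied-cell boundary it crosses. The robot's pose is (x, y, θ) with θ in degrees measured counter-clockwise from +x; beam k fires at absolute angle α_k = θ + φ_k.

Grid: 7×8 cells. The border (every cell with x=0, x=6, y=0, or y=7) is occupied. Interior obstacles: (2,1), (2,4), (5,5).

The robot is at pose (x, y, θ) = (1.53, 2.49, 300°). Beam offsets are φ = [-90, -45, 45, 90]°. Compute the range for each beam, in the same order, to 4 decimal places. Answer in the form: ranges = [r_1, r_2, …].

ranges = [0.6120, 1.5426, 4.6277, 5.0200]

beam 1: φ=-90°, α=210°
  d=(-0.8660,-0.5000)  start (1,2)  tX=0.6120 tY=0.9800  stride 1/|dx|=1.1547 1/|dy|=2.0000
    cross x-line → (0,2), t=0.6120 (wall)
  → r_1 = 0.6120
beam 2: φ=-45°, α=255°
  d=(-0.2588,-0.9659)  start (1,2)  tX=2.0478 tY=0.5073  stride 1/|dx|=3.8637 1/|dy|=1.0353
    cross y-line → (1,1), t=0.5073
    cross y-line → (1,0), t=1.5426 (wall)
  → r_2 = 1.5426
beam 3: φ=45°, α=345°
  d=(0.9659,-0.2588)  start (1,2)  tX=0.4866 tY=1.8932  stride 1/|dx|=1.0353 1/|dy|=3.8637
    cross x-line → (2,2), t=0.4866
    cross x-line → (3,2), t=1.5219
    cross y-line → (3,1), t=1.8932
    cross x-line → (4,1), t=2.5571
    cross x-line → (5,1), t=3.5924
    cross x-line → (6,1), t=4.6277 (wall)
  → r_3 = 4.6277
beam 4: φ=90°, α=30°
  d=(0.8660,0.5000)  start (1,2)  tX=0.5427 tY=1.0200  stride 1/|dx|=1.1547 1/|dy|=2.0000
    cross x-line → (2,2), t=0.5427
    cross y-line → (2,3), t=1.0200
    cross x-line → (3,3), t=1.6974
    cross x-line → (4,3), t=2.8521
    cross y-line → (4,4), t=3.0200
    cross x-line → (5,4), t=4.0068
    cross y-line → (5,5), t=5.0200 (wall)
  → r_4 = 5.0200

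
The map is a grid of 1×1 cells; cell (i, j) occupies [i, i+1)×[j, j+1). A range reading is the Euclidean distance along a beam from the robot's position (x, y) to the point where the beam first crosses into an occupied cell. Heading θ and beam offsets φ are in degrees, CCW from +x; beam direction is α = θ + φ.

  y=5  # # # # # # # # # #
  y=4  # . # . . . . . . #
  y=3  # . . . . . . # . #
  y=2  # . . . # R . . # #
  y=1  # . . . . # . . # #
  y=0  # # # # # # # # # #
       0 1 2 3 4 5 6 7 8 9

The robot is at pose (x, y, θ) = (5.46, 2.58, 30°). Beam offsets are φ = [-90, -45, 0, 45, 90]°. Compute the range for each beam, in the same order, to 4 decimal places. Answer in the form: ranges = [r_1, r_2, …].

ranges = [0.6697, 2.6296, 1.7782, 2.5054, 2.7944]

beam 1: φ=-90°, α=300°
  dir = (cos 300°, sin 300°) = (0.5000, -0.8660); from cell (5,2)
  next x-line at t=1.0800, next y-line at t=0.6697; Δt_x=2.0000, Δt_y=1.1547
    y: enter (5,1) at t=0.6697 ← occupied
  → r_1 = 0.6697
beam 2: φ=-45°, α=345°
  dir = (cos 345°, sin 345°) = (0.9659, -0.2588); from cell (5,2)
  next x-line at t=0.5590, next y-line at t=2.2409; Δt_x=1.0353, Δt_y=3.8637
    x: enter (6,2) at t=0.5590
    x: enter (7,2) at t=1.5943
    y: enter (7,1) at t=2.2409
    x: enter (8,1) at t=2.6296 ← occupied
  → r_2 = 2.6296
beam 3: φ=0°, α=30°
  dir = (cos 30°, sin 30°) = (0.8660, 0.5000); from cell (5,2)
  next x-line at t=0.6235, next y-line at t=0.8400; Δt_x=1.1547, Δt_y=2.0000
    x: enter (6,2) at t=0.6235
    y: enter (6,3) at t=0.8400
    x: enter (7,3) at t=1.7782 ← occupied
  → r_3 = 1.7782
beam 4: φ=45°, α=75°
  dir = (cos 75°, sin 75°) = (0.2588, 0.9659); from cell (5,2)
  next x-line at t=2.0864, next y-line at t=0.4348; Δt_x=3.8637, Δt_y=1.0353
    y: enter (5,3) at t=0.4348
    y: enter (5,4) at t=1.4701
    x: enter (6,4) at t=2.0864
    y: enter (6,5) at t=2.5054 ← occupied
  → r_4 = 2.5054
beam 5: φ=90°, α=120°
  dir = (cos 120°, sin 120°) = (-0.5000, 0.8660); from cell (5,2)
  next x-line at t=0.9200, next y-line at t=0.4850; Δt_x=2.0000, Δt_y=1.1547
    y: enter (5,3) at t=0.4850
    x: enter (4,3) at t=0.9200
    y: enter (4,4) at t=1.6397
    y: enter (4,5) at t=2.7944 ← occupied
  → r_5 = 2.7944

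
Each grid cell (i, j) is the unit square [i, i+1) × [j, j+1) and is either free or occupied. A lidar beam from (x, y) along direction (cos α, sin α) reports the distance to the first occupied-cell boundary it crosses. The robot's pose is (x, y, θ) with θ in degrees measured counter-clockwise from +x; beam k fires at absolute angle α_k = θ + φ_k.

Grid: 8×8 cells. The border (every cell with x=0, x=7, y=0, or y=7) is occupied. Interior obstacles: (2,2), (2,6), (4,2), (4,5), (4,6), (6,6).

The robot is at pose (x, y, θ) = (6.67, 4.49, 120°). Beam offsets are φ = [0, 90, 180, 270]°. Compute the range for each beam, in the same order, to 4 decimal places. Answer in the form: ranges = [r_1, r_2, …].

beam 1: φ=0°, α=120°
  direction (-0.5000, 0.8660); cell (6,4); t to first gridline: x 1.3400, y 0.5889 (then +2.0000 / +1.1547)
    (6,5) via y @ 0.5889
    (5,5) via x @ 1.3400
    (5,6) via y @ 1.7436
    (5,7) via y @ 2.8983  # hit
  → r_1 = 2.8983
beam 2: φ=90°, α=210°
  direction (-0.8660, -0.5000); cell (6,4); t to first gridline: x 0.7736, y 0.9800 (then +1.1547 / +2.0000)
    (5,4) via x @ 0.7736
    (5,3) via y @ 0.9800
    (4,3) via x @ 1.9283
    (4,2) via y @ 2.9800  # hit
  → r_2 = 2.9800
beam 3: φ=180°, α=300°
  direction (0.5000, -0.8660); cell (6,4); t to first gridline: x 0.6600, y 0.5658 (then +2.0000 / +1.1547)
    (6,3) via y @ 0.5658
    (7,3) via x @ 0.6600  # hit
  → r_3 = 0.6600
beam 4: φ=270°, α=30°
  direction (0.8660, 0.5000); cell (6,4); t to first gridline: x 0.3811, y 1.0200 (then +1.1547 / +2.0000)
    (7,4) via x @ 0.3811  # hit
  → r_4 = 0.3811

ranges = [2.8983, 2.9800, 0.6600, 0.3811]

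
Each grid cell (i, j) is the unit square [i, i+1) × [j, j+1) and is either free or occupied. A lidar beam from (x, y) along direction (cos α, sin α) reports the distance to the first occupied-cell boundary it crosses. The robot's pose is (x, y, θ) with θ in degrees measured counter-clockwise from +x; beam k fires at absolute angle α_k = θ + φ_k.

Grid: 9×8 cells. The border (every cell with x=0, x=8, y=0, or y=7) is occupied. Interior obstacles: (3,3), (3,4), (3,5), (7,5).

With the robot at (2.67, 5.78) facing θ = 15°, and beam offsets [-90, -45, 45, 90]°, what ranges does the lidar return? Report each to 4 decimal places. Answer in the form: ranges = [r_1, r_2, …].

ranges = [1.2750, 0.3811, 1.4087, 1.2630]

beam 1: φ=-90°, α=285°
  dir = (cos 285°, sin 285°) = (0.2588, -0.9659); from cell (2,5)
  next x-line at t=1.2750, next y-line at t=0.8075; Δt_x=3.8637, Δt_y=1.0353
    y: enter (2,4) at t=0.8075
    x: enter (3,4) at t=1.2750 ← occupied
  → r_1 = 1.2750
beam 2: φ=-45°, α=330°
  dir = (cos 330°, sin 330°) = (0.8660, -0.5000); from cell (2,5)
  next x-line at t=0.3811, next y-line at t=1.5600; Δt_x=1.1547, Δt_y=2.0000
    x: enter (3,5) at t=0.3811 ← occupied
  → r_2 = 0.3811
beam 3: φ=45°, α=60°
  dir = (cos 60°, sin 60°) = (0.5000, 0.8660); from cell (2,5)
  next x-line at t=0.6600, next y-line at t=0.2540; Δt_x=2.0000, Δt_y=1.1547
    y: enter (2,6) at t=0.2540
    x: enter (3,6) at t=0.6600
    y: enter (3,7) at t=1.4087 ← occupied
  → r_3 = 1.4087
beam 4: φ=90°, α=105°
  dir = (cos 105°, sin 105°) = (-0.2588, 0.9659); from cell (2,5)
  next x-line at t=2.5887, next y-line at t=0.2278; Δt_x=3.8637, Δt_y=1.0353
    y: enter (2,6) at t=0.2278
    y: enter (2,7) at t=1.2630 ← occupied
  → r_4 = 1.2630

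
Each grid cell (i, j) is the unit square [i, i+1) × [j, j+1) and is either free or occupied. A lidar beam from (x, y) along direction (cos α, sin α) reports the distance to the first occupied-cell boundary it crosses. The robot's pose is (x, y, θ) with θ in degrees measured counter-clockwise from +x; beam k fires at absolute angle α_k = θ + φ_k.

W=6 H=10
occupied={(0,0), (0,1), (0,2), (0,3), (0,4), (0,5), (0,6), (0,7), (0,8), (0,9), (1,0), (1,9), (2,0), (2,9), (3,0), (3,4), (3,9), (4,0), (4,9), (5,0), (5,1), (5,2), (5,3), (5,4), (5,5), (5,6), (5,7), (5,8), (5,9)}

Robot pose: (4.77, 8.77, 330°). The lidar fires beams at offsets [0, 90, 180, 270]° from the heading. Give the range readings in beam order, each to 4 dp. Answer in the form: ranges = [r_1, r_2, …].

ranges = [0.2656, 0.2656, 0.4600, 7.5400]

beam 1: φ=0°, α=330°
  direction (0.8660, -0.5000); cell (4,8); t to first gridline: x 0.2656, y 1.5400 (then +1.1547 / +2.0000)
    (5,8) via x @ 0.2656  # hit
  → r_1 = 0.2656
beam 2: φ=90°, α=60°
  direction (0.5000, 0.8660); cell (4,8); t to first gridline: x 0.4600, y 0.2656 (then +2.0000 / +1.1547)
    (4,9) via y @ 0.2656  # hit
  → r_2 = 0.2656
beam 3: φ=180°, α=150°
  direction (-0.8660, 0.5000); cell (4,8); t to first gridline: x 0.8891, y 0.4600 (then +1.1547 / +2.0000)
    (4,9) via y @ 0.4600  # hit
  → r_3 = 0.4600
beam 4: φ=270°, α=240°
  direction (-0.5000, -0.8660); cell (4,8); t to first gridline: x 1.5400, y 0.8891 (then +2.0000 / +1.1547)
    (4,7) via y @ 0.8891
    (3,7) via x @ 1.5400
    (3,6) via y @ 2.0438
    (3,5) via y @ 3.1985
    (2,5) via x @ 3.5400
    (2,4) via y @ 4.3532
    (2,3) via y @ 5.5079
    (1,3) via x @ 5.5400
    (1,2) via y @ 6.6626
    (0,2) via x @ 7.5400  # hit
  → r_4 = 7.5400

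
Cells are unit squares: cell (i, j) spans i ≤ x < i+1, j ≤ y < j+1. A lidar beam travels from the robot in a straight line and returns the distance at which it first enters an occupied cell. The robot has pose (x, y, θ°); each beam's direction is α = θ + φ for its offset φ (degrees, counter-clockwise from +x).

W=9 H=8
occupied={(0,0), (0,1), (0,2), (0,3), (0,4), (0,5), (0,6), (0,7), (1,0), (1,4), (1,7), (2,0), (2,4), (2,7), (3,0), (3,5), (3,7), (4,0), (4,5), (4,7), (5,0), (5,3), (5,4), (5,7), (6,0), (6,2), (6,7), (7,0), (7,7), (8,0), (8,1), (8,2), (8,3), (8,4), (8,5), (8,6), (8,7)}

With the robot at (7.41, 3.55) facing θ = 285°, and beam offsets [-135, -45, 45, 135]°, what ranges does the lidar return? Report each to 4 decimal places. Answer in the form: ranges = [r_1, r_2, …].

beam 1: φ=-135°, α=150°
  direction (-0.8660, 0.5000); cell (7,3); t to first gridline: x 0.4734, y 0.9000 (then +1.1547 / +2.0000)
    (6,3) via x @ 0.4734
    (6,4) via y @ 0.9000
    (5,4) via x @ 1.6281  # hit
  → r_1 = 1.6281
beam 2: φ=-45°, α=240°
  direction (-0.5000, -0.8660); cell (7,3); t to first gridline: x 0.8200, y 0.6351 (then +2.0000 / +1.1547)
    (7,2) via y @ 0.6351
    (6,2) via x @ 0.8200  # hit
  → r_2 = 0.8200
beam 3: φ=45°, α=330°
  direction (0.8660, -0.5000); cell (7,3); t to first gridline: x 0.6813, y 1.1000 (then +1.1547 / +2.0000)
    (8,3) via x @ 0.6813  # hit
  → r_3 = 0.6813
beam 4: φ=135°, α=60°
  direction (0.5000, 0.8660); cell (7,3); t to first gridline: x 1.1800, y 0.5196 (then +2.0000 / +1.1547)
    (7,4) via y @ 0.5196
    (8,4) via x @ 1.1800  # hit
  → r_4 = 1.1800

ranges = [1.6281, 0.8200, 0.6813, 1.1800]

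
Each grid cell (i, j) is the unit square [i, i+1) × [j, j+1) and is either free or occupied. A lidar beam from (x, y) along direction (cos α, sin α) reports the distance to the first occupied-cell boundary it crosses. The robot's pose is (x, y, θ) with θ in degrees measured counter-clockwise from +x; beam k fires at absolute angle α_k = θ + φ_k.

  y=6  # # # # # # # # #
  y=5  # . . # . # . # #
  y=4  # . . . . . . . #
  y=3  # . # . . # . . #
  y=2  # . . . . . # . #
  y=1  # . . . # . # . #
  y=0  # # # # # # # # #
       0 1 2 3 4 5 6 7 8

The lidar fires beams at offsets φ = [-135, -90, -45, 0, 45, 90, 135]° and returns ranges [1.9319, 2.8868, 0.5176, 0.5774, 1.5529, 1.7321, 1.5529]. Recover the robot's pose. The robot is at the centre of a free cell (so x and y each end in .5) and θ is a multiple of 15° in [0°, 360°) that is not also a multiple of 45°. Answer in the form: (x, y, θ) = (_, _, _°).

Enumerate (i+0.5, j+0.5, θ) over the 27 free cells and 16 admissible headings. For each, cast all 7 beams and compare to the given ranges.
  (1.5, 1.5, 210°): beam 2 = 1.0000 ≠ 2.8868 ✗
  (6.5, 4.5, 60°): beam 1 = 1.5529 ≠ 1.9319 ✗
  (4.5, 5.5, 105°): beam 1 = 0.5774 ≠ 1.9319 ✗
  (6.5, 5.5, 15°): beam 1 = 1.7321 ≠ 1.9319 ✗
  …
  (2.5, 2.5, 120°): r_1=1.9319, r_2=2.8868, r_3=0.5176, r_4=0.5774, r_5=1.5529, r_6=1.7321, r_7=1.5529 — all match ✓
Only this pose fits every beam.

(x, y, θ) = (2.5, 2.5, 120°)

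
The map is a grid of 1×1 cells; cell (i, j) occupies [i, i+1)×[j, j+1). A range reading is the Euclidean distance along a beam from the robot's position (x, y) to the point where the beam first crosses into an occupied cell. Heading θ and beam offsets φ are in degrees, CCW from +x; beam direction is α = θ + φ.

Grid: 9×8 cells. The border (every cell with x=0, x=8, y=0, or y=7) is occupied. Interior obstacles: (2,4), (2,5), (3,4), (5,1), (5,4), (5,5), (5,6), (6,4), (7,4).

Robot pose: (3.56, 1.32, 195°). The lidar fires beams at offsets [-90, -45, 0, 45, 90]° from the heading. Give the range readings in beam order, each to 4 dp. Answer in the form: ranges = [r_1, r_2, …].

beam 1: φ=-90°, α=105°
  d=(-0.2588,0.9659)  start (3,1)  tX=2.1637 tY=0.7040  stride 1/|dx|=3.8637 1/|dy|=1.0353
    cross y-line → (3,2), t=0.7040
    cross y-line → (3,3), t=1.7393
    cross x-line → (2,3), t=2.1637
    cross y-line → (2,4), t=2.7745 (wall)
  → r_1 = 2.7745
beam 2: φ=-45°, α=150°
  d=(-0.8660,0.5000)  start (3,1)  tX=0.6466 tY=1.3600  stride 1/|dx|=1.1547 1/|dy|=2.0000
    cross x-line → (2,1), t=0.6466
    cross y-line → (2,2), t=1.3600
    cross x-line → (1,2), t=1.8013
    cross x-line → (0,2), t=2.9560 (wall)
  → r_2 = 2.9560
beam 3: φ=0°, α=195°
  d=(-0.9659,-0.2588)  start (3,1)  tX=0.5798 tY=1.2364  stride 1/|dx|=1.0353 1/|dy|=3.8637
    cross x-line → (2,1), t=0.5798
    cross y-line → (2,0), t=1.2364 (wall)
  → r_3 = 1.2364
beam 4: φ=45°, α=240°
  d=(-0.5000,-0.8660)  start (3,1)  tX=1.1200 tY=0.3695  stride 1/|dx|=2.0000 1/|dy|=1.1547
    cross y-line → (3,0), t=0.3695 (wall)
  → r_4 = 0.3695
beam 5: φ=90°, α=285°
  d=(0.2588,-0.9659)  start (3,1)  tX=1.7000 tY=0.3313  stride 1/|dx|=3.8637 1/|dy|=1.0353
    cross y-line → (3,0), t=0.3313 (wall)
  → r_5 = 0.3313

ranges = [2.7745, 2.9560, 1.2364, 0.3695, 0.3313]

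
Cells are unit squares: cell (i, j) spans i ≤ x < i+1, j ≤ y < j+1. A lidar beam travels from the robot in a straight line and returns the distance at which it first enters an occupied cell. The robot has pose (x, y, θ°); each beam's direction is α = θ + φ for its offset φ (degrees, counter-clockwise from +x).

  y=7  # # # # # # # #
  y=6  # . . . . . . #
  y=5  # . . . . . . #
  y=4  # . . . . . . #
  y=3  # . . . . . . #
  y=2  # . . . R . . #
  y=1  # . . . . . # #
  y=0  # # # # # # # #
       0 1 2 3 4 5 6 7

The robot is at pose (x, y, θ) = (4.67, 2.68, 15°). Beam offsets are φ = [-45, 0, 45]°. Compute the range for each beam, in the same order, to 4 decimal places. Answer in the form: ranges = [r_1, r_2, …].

ranges = [1.5358, 2.4122, 4.6600]

beam 1: φ=-45°, α=330°
  dir = (cos 330°, sin 330°) = (0.8660, -0.5000); from cell (4,2)
  next x-line at t=0.3811, next y-line at t=1.3600; Δt_x=1.1547, Δt_y=2.0000
    x: enter (5,2) at t=0.3811
    y: enter (5,1) at t=1.3600
    x: enter (6,1) at t=1.5358 ← occupied
  → r_1 = 1.5358
beam 2: φ=0°, α=15°
  dir = (cos 15°, sin 15°) = (0.9659, 0.2588); from cell (4,2)
  next x-line at t=0.3416, next y-line at t=1.2364; Δt_x=1.0353, Δt_y=3.8637
    x: enter (5,2) at t=0.3416
    y: enter (5,3) at t=1.2364
    x: enter (6,3) at t=1.3769
    x: enter (7,3) at t=2.4122 ← occupied
  → r_2 = 2.4122
beam 3: φ=45°, α=60°
  dir = (cos 60°, sin 60°) = (0.5000, 0.8660); from cell (4,2)
  next x-line at t=0.6600, next y-line at t=0.3695; Δt_x=2.0000, Δt_y=1.1547
    y: enter (4,3) at t=0.3695
    x: enter (5,3) at t=0.6600
    y: enter (5,4) at t=1.5242
    x: enter (6,4) at t=2.6600
    y: enter (6,5) at t=2.6789
    y: enter (6,6) at t=3.8336
    x: enter (7,6) at t=4.6600 ← occupied
  → r_3 = 4.6600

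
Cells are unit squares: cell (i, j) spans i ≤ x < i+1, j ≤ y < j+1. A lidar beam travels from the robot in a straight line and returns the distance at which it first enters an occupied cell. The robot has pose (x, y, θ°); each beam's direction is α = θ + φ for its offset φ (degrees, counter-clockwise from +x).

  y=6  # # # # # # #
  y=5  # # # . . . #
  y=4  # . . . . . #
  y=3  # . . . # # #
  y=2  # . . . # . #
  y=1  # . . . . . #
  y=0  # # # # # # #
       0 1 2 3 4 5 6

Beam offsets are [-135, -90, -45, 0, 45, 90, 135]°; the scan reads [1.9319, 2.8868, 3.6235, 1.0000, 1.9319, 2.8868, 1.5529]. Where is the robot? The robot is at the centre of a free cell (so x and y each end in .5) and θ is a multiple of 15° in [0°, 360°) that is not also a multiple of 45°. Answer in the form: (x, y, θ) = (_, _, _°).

(x, y, θ) = (3.5, 4.5, 300°)

Enumerate (i+0.5, j+0.5, θ) over the 20 free cells and 16 admissible headings. For each, cast all 7 beams and compare to the given ranges.
  (3.5, 3.5, 285°): beam 1 = 2.8868 ≠ 1.9319 ✗
  (4.5, 4.5, 255°): beam 1 = 1.7321 ≠ 1.9319 ✗
  (2.5, 2.5, 120°): beam 1 = 1.5529 ≠ 1.9319 ✗
  (4.5, 4.5, 15°): beam 1 = 0.5774 ≠ 1.9319 ✗
  …
  (3.5, 4.5, 300°): r_1=1.9319, r_2=2.8868, r_3=3.6235, r_4=1.0000, r_5=1.9319, r_6=2.8868, r_7=1.5529 — all match ✓
No second candidate reproduces the full scan.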